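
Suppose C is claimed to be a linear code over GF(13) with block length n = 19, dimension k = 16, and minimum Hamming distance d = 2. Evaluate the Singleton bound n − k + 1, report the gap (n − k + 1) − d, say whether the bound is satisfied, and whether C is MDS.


Singleton RHS = n − k + 1 = 4, slack = 2, bound satisfied, not MDS.

Singleton bound: d ≤ n − k + 1.
Here n = 19, k = 16, so n − k + 1 = 4.
Given d = 2, check d ≤ 4: YES.
Slack = (n − k + 1) − d = 2.
The code is NOT MDS (slack = 2 > 0).
Description: the claimed parameters are [19, 16, 2]_13; such a code would be non-MDS.


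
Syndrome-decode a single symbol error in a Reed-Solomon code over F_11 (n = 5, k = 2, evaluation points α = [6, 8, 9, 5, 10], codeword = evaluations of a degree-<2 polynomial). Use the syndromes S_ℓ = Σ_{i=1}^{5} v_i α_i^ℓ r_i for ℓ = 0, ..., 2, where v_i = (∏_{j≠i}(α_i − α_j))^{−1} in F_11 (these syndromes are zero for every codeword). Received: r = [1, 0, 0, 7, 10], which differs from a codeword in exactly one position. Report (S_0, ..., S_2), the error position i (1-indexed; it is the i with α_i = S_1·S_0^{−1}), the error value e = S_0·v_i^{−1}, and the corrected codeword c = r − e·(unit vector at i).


S = (5, 1, 9), error at position 3, error magnitude e = 6, c = [1, 0, 5, 7, 10].

Step 1: column multipliers v_i = (∏_{j≠i}(α_i − α_j))^{−1} mod 11.
  i = 1 (α = 6): (6−8)(6−9)(6−5)(6−10) = (−2)·(−3)·1·(−4) = −24 ≡ 9, so v_1 = 9^{−1} = 5 (mod 11).
  i = 2 (α = 8): (8−6)(8−9)(8−5)(8−10) = 2·(−1)·3·(−2) = 12 ≡ 1, so v_2 = 1^{−1} = 1 (mod 11).
  i = 3 (α = 9): (9−6)(9−8)(9−5)(9−10) = 3·1·4·(−1) = −12 ≡ 10, so v_3 = 10^{−1} = 10 (mod 11).
  i = 4 (α = 5): (5−6)(5−8)(5−9)(5−10) = (−1)·(−3)·(−4)·(−5) = 60 ≡ 5, so v_4 = 5^{−1} = 9 (mod 11).
  i = 5 (α = 10): (10−6)(10−8)(10−9)(10−5) = 4·2·1·5 = 40 ≡ 7, so v_5 = 7^{−1} = 8 (mod 11).
  v = [5, 1, 10, 9, 8].
Step 2: syndromes of r = [1, 0, 0, 7, 10] (all sums mod 11).
  S_0 = Σ v_i r_i = 5·1 + 1·0 + 10·0 + 9·7 + 8·10 = 148 ≡ 5.
  S_1 = Σ v_i α_i r_i = 5·6·1 + 1·8·0 + 10·9·0 + 9·5·7 + 8·10·10 = 1145 ≡ 1.
  α_i^2 mod 11 = [3, 9, 4, 3, 1].
  S_2 = Σ v_i α_i^2 r_i = 5·3·1 + 1·9·0 + 10·4·0 + 9·3·7 + 8·1·10 = 284 ≡ 9.
  S = (5, 1, 9) ≠ 0, so r is not a codeword (an error is present).
Step 3: locate the error. For a single error e at position i, S_ℓ = v_i·e·α_i^ℓ, so α_err = S_1/S_0.
  S_0^{−1} = 5^{−1} = 9 (mod 11), so α_err = 1·9 = 9 ≡ 9 = α_3. Error position i = 3.
  Consistency check: S_2/S_1 = 9·1 = 9 ≡ 9 = α_err ✓ (single-error assumption holds).
Step 4: error magnitude e = S_0/v_3 = S_0·∏_{j≠3}(α_3 − α_j) = 5·10 = 50 ≡ 6 (mod 11).
Step 5: correct position 3: c_3 = r_3 − e = 0 − 6 ≡ 5 (mod 11). Hence c = [1, 0, 5, 7, 10].
  Check: interpolating c through the α_i gives m(x) = 4 + 5·x (degree < 2) with m(α_i) = c_i for every i, so c is indeed a codeword.


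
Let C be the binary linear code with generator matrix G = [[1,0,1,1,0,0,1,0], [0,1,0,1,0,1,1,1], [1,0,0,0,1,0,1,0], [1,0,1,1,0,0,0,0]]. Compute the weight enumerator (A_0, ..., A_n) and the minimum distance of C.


Weight distribution: A_0 = 1, A_1 = 1, A_2 = 1, A_3 = 3, A_4 = 3, A_5 = 3, A_6 = 3, A_7 = 1. Minimum distance d = 1.

Enumerate all 2^4 = 16 messages m ∈ F_2^4.
For each, compute codeword c = mG in F_2^8, then tally its weight.
  m = 0000 → c = 00000000, weight = 0.
  m = 1000 → c = 10110010, weight = 4.
  m = 0100 → c = 01010111, weight = 5.
  m = 1100 → c = 11100101, weight = 5.
  m = 0010 → c = 10001010, weight = 3.
  m = 1010 → c = 00111000, weight = 3.
  m = 0110 → c = 11011101, weight = 6.
  m = 1110 → c = 01101111, weight = 6.
  m = 0001 → c = 10110000, weight = 3.
  m = 1001 → c = 00000010, weight = 1.
  m = 0101 → c = 11100111, weight = 6.
  m = 1101 → c = 01010101, weight = 4.
  m = 0011 → c = 00111010, weight = 4.
  m = 1011 → c = 10001000, weight = 2.
  m = 0111 → c = 01101101, weight = 5.
  m = 1111 → c = 11011111, weight = 7.
Tally weights:
  weight 0: 1 codewords.
  weight 1: 1 codewords.
  weight 2: 1 codewords.
  weight 3: 3 codewords.
  weight 4: 3 codewords.
  weight 5: 3 codewords.
  weight 6: 3 codewords.
  weight 7: 1 codewords.
Minimum distance d = smallest w > 0 with A_w > 0 = 1.
Sanity: Σ A_w = 16 = 2^4 = 16 ✓.


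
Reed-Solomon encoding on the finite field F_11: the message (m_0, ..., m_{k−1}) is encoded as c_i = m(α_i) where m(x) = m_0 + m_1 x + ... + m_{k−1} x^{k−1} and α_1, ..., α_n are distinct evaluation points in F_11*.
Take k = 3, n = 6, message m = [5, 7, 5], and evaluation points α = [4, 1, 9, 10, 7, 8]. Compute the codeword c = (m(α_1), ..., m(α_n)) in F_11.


c = [3, 6, 0, 3, 2, 7]

Message polynomial: m(x) = 5 + 7·x + 5·x^2 (mod 11).
For each evaluation point α_i, compute m(α_i) mod 11:
  α_1 = 4: Horner steps 5 → 5 → 3, so m(4) = 3.
  α_2 = 1: Horner steps 5 → 1 → 6, so m(1) = 6.
  α_3 = 9: Horner steps 5 → 8 → 0, so m(9) = 0.
  α_4 = 10: Horner steps 5 → 2 → 3, so m(10) = 3.
  α_5 = 7: Horner steps 5 → 9 → 2, so m(7) = 2.
  α_6 = 8: Horner steps 5 → 3 → 7, so m(8) = 7.
Codeword c = [3, 6, 0, 3, 2, 7] ∈ F_11^6.


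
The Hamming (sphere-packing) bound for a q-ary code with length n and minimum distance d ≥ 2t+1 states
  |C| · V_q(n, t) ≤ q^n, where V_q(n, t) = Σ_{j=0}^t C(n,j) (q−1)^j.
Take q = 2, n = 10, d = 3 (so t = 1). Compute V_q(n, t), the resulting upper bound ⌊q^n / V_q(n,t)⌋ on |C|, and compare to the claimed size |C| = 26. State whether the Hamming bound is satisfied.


V_q(n, t) = 11, q^n = 1024, Hamming bound = 93, |C| = 26 ≤ bound (satisfied).

Step 1: Compute V_q(n, t) = Σ_{j=0}^1 C(n, j) (q−1)^j.
  j = 0: C(10,0)·(1)^0 = 1·1 = 1.
  j = 1: C(10,1)·(1)^1 = 10·1 = 10.
  V_q(n, t) = 1 + 10 = 11.
Step 2: q^n = 2^10 = 1024.
Step 3: Hamming bound ⌊q^n / V_q(n,t)⌋ = ⌊1024/11⌋ = 93.
Step 4: Compare |C| = 26 to 93: satisfied.
The claimed |C| lies below the Hamming bound.


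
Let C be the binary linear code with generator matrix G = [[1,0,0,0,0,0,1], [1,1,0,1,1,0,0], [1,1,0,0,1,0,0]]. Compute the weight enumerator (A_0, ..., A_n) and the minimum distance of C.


Weight distribution: A_0 = 1, A_1 = 1, A_2 = 1, A_3 = 3, A_4 = 2. Minimum distance d = 1.

Enumerate all 2^3 = 8 messages m ∈ F_2^3.
For each, compute codeword c = mG in F_2^7, then tally its weight.
  m = 000 → c = 0000000, weight = 0.
  m = 100 → c = 1000001, weight = 2.
  m = 010 → c = 1101100, weight = 4.
  m = 110 → c = 0101101, weight = 4.
  m = 001 → c = 1100100, weight = 3.
  m = 101 → c = 0100101, weight = 3.
  m = 011 → c = 0001000, weight = 1.
  m = 111 → c = 1001001, weight = 3.
Tally weights:
  weight 0: 1 codewords.
  weight 1: 1 codewords.
  weight 2: 1 codewords.
  weight 3: 3 codewords.
  weight 4: 2 codewords.
Minimum distance d = smallest w > 0 with A_w > 0 = 1.
Sanity: Σ A_w = 8 = 2^3 = 8 ✓.


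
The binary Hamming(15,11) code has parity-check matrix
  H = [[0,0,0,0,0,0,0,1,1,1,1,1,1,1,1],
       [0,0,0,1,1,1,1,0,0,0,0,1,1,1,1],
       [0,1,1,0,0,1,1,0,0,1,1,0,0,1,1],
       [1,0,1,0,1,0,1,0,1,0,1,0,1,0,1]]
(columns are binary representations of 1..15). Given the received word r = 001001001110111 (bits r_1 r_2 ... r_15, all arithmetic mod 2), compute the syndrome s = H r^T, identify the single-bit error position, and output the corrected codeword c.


s = (0, 0, 0, 1)^T, error position = 1, corrected codeword c = 101001001110111

Compute s = H r^T mod 2 one row at a time:
  s_1 = 0 + 1 + 1 + 1 + 0 + 1 + 1 + 1 = 6 ≡ 0 (mod 2).
  s_2 = 0 + 0 + 1 + 0 + 0 + 1 + 1 + 1 = 4 ≡ 0 (mod 2).
  s_3 = 0 + 1 + 1 + 0 + 1 + 1 + 1 + 1 = 6 ≡ 0 (mod 2).
  s_4 = 0 + 1 + 0 + 0 + 1 + 1 + 1 + 1 = 5 ≡ 1 (mod 2).
s = (0, 0, 0, 1)^T — this equals column 1 of H (binary 0001), so error is at position 1.
Correct: flip bit 1 of r = 001001001110111 to get c = 101001001110111.


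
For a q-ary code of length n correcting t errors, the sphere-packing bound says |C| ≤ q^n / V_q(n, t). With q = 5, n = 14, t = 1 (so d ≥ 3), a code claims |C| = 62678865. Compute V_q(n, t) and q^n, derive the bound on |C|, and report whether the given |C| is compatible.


V_q(n, t) = 57, q^n = 6103515625, Hamming bound = 107079221, |C| = 62678865 ≤ bound (satisfied).

Step 1: Compute V_q(n, t) = Σ_{j=0}^1 C(n, j) (q−1)^j.
  j = 0: C(14,0)·(4)^0 = 1·1 = 1.
  j = 1: C(14,1)·(4)^1 = 14·4 = 56.
  V_q(n, t) = 1 + 56 = 57.
Step 2: q^n = 5^14 = 6103515625.
Step 3: Hamming bound ⌊q^n / V_q(n,t)⌋ = ⌊6103515625/57⌋ = 107079221.
Step 4: Compare |C| = 62678865 to 107079221: satisfied.
The claimed |C| lies below the Hamming bound.


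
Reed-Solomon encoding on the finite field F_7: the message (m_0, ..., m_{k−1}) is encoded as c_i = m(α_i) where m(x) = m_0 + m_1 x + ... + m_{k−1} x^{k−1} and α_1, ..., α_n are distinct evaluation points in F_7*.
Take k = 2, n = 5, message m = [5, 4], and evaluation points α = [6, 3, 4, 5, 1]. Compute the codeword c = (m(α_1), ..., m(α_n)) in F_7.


c = [1, 3, 0, 4, 2]

Message polynomial: m(x) = 5 + 4·x (mod 7).
For each evaluation point α_i, compute m(α_i) mod 7:
  α_1 = 6: Horner steps 4 → 1, so m(6) = 1.
  α_2 = 3: Horner steps 4 → 3, so m(3) = 3.
  α_3 = 4: Horner steps 4 → 0, so m(4) = 0.
  α_4 = 5: Horner steps 4 → 4, so m(5) = 4.
  α_5 = 1: Horner steps 4 → 2, so m(1) = 2.
Codeword c = [1, 3, 0, 4, 2] ∈ F_7^5.


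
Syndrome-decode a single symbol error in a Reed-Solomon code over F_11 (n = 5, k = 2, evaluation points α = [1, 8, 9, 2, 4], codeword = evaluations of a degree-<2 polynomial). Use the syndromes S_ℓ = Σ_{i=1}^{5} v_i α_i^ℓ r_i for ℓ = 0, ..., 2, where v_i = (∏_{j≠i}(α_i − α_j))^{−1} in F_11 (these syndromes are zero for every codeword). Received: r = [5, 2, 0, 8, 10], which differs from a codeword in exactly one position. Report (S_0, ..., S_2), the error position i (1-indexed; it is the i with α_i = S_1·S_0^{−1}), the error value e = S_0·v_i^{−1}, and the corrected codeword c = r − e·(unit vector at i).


S = (4, 8, 5), error at position 4, error magnitude e = 5, c = [5, 2, 0, 3, 10].

Step 1: column multipliers v_i = (∏_{j≠i}(α_i − α_j))^{−1} mod 11.
  i = 1 (α = 1): (1−8)(1−9)(1−2)(1−4) = (−7)·(−8)·(−1)·(−3) = 168 ≡ 3, so v_1 = 3^{−1} = 4 (mod 11).
  i = 2 (α = 8): (8−1)(8−9)(8−2)(8−4) = 7·(−1)·6·4 = −168 ≡ 8, so v_2 = 8^{−1} = 7 (mod 11).
  i = 3 (α = 9): (9−1)(9−8)(9−2)(9−4) = 8·1·7·5 = 280 ≡ 5, so v_3 = 5^{−1} = 9 (mod 11).
  i = 4 (α = 2): (2−1)(2−8)(2−9)(2−4) = 1·(−6)·(−7)·(−2) = −84 ≡ 4, so v_4 = 4^{−1} = 3 (mod 11).
  i = 5 (α = 4): (4−1)(4−8)(4−9)(4−2) = 3·(−4)·(−5)·2 = 120 ≡ 10, so v_5 = 10^{−1} = 10 (mod 11).
  v = [4, 7, 9, 3, 10].
Step 2: syndromes of r = [5, 2, 0, 8, 10] (all sums mod 11).
  S_0 = Σ v_i r_i = 4·5 + 7·2 + 9·0 + 3·8 + 10·10 = 158 ≡ 4.
  S_1 = Σ v_i α_i r_i = 4·1·5 + 7·8·2 + 9·9·0 + 3·2·8 + 10·4·10 = 580 ≡ 8.
  α_i^2 mod 11 = [1, 9, 4, 4, 5].
  S_2 = Σ v_i α_i^2 r_i = 4·1·5 + 7·9·2 + 9·4·0 + 3·4·8 + 10·5·10 = 742 ≡ 5.
  S = (4, 8, 5) ≠ 0, so r is not a codeword (an error is present).
Step 3: locate the error. For a single error e at position i, S_ℓ = v_i·e·α_i^ℓ, so α_err = S_1/S_0.
  S_0^{−1} = 4^{−1} = 3 (mod 11), so α_err = 8·3 = 24 ≡ 2 = α_4. Error position i = 4.
  Consistency check: S_2/S_1 = 5·7 = 35 ≡ 2 = α_err ✓ (single-error assumption holds).
Step 4: error magnitude e = S_0/v_4 = S_0·∏_{j≠4}(α_4 − α_j) = 4·4 = 16 ≡ 5 (mod 11).
Step 5: correct position 4: c_4 = r_4 − e = 8 − 5 ≡ 3 (mod 11). Hence c = [5, 2, 0, 3, 10].
  Check: interpolating c through the α_i gives m(x) = 7 + 9·x (degree < 2) with m(α_i) = c_i for every i, so c is indeed a codeword.


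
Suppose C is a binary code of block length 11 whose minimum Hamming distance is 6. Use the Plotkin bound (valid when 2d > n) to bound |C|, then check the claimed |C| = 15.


Plotkin bound M ≤ 12; given |C| = 15 > bound (violated).

Check applicability: 2d = 12, n = 11.
2d − n = 1 > 0, so Plotkin applies.
Compute d/(2d−n) = 6/1 ≈ 6.0000.
⌊d/(2d−n)⌋ = 6.
Plotkin bound: M ≤ 2·6 = 12.
Given |C| = 15, check: VIOLATED.
This |C| is above the Plotkin bound, so no binary code with n = 11, d = 6 and 15 codewords exists.


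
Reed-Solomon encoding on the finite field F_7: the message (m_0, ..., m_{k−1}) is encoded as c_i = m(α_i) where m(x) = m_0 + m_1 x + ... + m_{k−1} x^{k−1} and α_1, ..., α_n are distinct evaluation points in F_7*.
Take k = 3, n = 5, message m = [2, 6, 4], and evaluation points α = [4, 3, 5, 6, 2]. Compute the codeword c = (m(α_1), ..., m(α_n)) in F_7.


c = [6, 0, 6, 0, 2]

Message polynomial: m(x) = 2 + 6·x + 4·x^2 (mod 7).
For each evaluation point α_i, compute m(α_i) mod 7:
  α_1 = 4: Horner steps 4 → 1 → 6, so m(4) = 6.
  α_2 = 3: Horner steps 4 → 4 → 0, so m(3) = 0.
  α_3 = 5: Horner steps 4 → 5 → 6, so m(5) = 6.
  α_4 = 6: Horner steps 4 → 2 → 0, so m(6) = 0.
  α_5 = 2: Horner steps 4 → 0 → 2, so m(2) = 2.
Codeword c = [6, 0, 6, 0, 2] ∈ F_7^5.


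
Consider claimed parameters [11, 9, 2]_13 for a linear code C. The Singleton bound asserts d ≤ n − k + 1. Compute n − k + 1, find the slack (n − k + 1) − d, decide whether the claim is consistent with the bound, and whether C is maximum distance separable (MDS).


Singleton RHS = n − k + 1 = 3, slack = 1, bound satisfied, not MDS.

Singleton bound: d ≤ n − k + 1.
Here n = 11, k = 9, so n − k + 1 = 3.
Given d = 2, check d ≤ 3: YES.
Slack = (n − k + 1) − d = 1.
The code is NOT MDS (slack = 1 > 0).
Description: the claimed parameters are [11, 9, 2]_13; such a code would be non-MDS.


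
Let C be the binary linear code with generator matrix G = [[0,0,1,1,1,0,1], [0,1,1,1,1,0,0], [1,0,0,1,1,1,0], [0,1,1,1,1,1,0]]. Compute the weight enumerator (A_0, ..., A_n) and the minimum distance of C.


Weight distribution: A_0 = 1, A_1 = 1, A_2 = 1, A_3 = 4, A_4 = 5, A_5 = 3, A_6 = 1. Minimum distance d = 1.

Enumerate all 2^4 = 16 messages m ∈ F_2^4.
For each, compute codeword c = mG in F_2^7, then tally its weight.
  m = 0000 → c = 0000000, weight = 0.
  m = 1000 → c = 0011101, weight = 4.
  m = 0100 → c = 0111100, weight = 4.
  m = 1100 → c = 0100001, weight = 2.
  m = 0010 → c = 1001110, weight = 4.
  m = 1010 → c = 1010011, weight = 4.
  m = 0110 → c = 1110010, weight = 4.
  m = 1110 → c = 1101111, weight = 6.
  m = 0001 → c = 0111110, weight = 5.
  m = 1001 → c = 0100011, weight = 3.
  m = 0101 → c = 0000010, weight = 1.
  m = 1101 → c = 0011111, weight = 5.
  m = 0011 → c = 1110000, weight = 3.
  m = 1011 → c = 1101101, weight = 5.
  m = 0111 → c = 1001100, weight = 3.
  m = 1111 → c = 1010001, weight = 3.
Tally weights:
  weight 0: 1 codewords.
  weight 1: 1 codewords.
  weight 2: 1 codewords.
  weight 3: 4 codewords.
  weight 4: 5 codewords.
  weight 5: 3 codewords.
  weight 6: 1 codewords.
Minimum distance d = smallest w > 0 with A_w > 0 = 1.
Sanity: Σ A_w = 16 = 2^4 = 16 ✓.


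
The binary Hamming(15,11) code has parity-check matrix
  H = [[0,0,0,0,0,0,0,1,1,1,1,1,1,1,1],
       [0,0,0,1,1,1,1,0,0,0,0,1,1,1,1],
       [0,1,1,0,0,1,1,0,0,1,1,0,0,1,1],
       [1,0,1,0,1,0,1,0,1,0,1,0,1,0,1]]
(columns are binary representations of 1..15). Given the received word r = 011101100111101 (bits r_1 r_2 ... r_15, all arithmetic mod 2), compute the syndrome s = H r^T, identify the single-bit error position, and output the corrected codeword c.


s = (1, 0, 1, 1)^T, error position = 11, corrected codeword c = 011101100101101

Compute s = H r^T mod 2 one row at a time:
  s_1 = 0 + 0 + 1 + 1 + 1 + 1 + 0 + 1 = 5 ≡ 1 (mod 2).
  s_2 = 1 + 0 + 1 + 1 + 1 + 1 + 0 + 1 = 6 ≡ 0 (mod 2).
  s_3 = 1 + 1 + 1 + 1 + 1 + 1 + 0 + 1 = 7 ≡ 1 (mod 2).
  s_4 = 0 + 1 + 0 + 1 + 0 + 1 + 1 + 1 = 5 ≡ 1 (mod 2).
s = (1, 0, 1, 1)^T — this equals column 11 of H (binary 1011), so error is at position 11.
Correct: flip bit 11 of r = 011101100111101 to get c = 011101100101101.


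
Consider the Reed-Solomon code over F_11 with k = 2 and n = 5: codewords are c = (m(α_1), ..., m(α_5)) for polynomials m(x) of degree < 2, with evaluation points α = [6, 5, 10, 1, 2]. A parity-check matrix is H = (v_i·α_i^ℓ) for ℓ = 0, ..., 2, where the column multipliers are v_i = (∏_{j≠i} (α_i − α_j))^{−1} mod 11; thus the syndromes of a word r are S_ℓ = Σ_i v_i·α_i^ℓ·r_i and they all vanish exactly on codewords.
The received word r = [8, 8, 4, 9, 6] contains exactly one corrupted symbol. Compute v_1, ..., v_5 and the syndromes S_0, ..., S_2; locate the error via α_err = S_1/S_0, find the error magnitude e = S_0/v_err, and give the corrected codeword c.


S = (10, 5, 8), error at position 1, error magnitude e = 3, c = [5, 8, 4, 9, 6].

Step 1: column multipliers v_i = (∏_{j≠i}(α_i − α_j))^{−1} mod 11.
  i = 1 (α = 6): (6−5)(6−10)(6−1)(6−2) = 1·(−4)·5·4 = −80 ≡ 8, so v_1 = 8^{−1} = 7 (mod 11).
  i = 2 (α = 5): (5−6)(5−10)(5−1)(5−2) = (−1)·(−5)·4·3 = 60 ≡ 5, so v_2 = 5^{−1} = 9 (mod 11).
  i = 3 (α = 10): (10−6)(10−5)(10−1)(10−2) = 4·5·9·8 = 1440 ≡ 10, so v_3 = 10^{−1} = 10 (mod 11).
  i = 4 (α = 1): (1−6)(1−5)(1−10)(1−2) = (−5)·(−4)·(−9)·(−1) = 180 ≡ 4, so v_4 = 4^{−1} = 3 (mod 11).
  i = 5 (α = 2): (2−6)(2−5)(2−10)(2−1) = (−4)·(−3)·(−8)·1 = −96 ≡ 3, so v_5 = 3^{−1} = 4 (mod 11).
  v = [7, 9, 10, 3, 4].
Step 2: syndromes of r = [8, 8, 4, 9, 6] (all sums mod 11).
  S_0 = Σ v_i r_i = 7·8 + 9·8 + 10·4 + 3·9 + 4·6 = 219 ≡ 10.
  S_1 = Σ v_i α_i r_i = 7·6·8 + 9·5·8 + 10·10·4 + 3·1·9 + 4·2·6 = 1171 ≡ 5.
  α_i^2 mod 11 = [3, 3, 1, 1, 4].
  S_2 = Σ v_i α_i^2 r_i = 7·3·8 + 9·3·8 + 10·1·4 + 3·1·9 + 4·4·6 = 547 ≡ 8.
  S = (10, 5, 8) ≠ 0, so r is not a codeword (an error is present).
Step 3: locate the error. For a single error e at position i, S_ℓ = v_i·e·α_i^ℓ, so α_err = S_1/S_0.
  S_0^{−1} = 10^{−1} = 10 (mod 11), so α_err = 5·10 = 50 ≡ 6 = α_1. Error position i = 1.
  Consistency check: S_2/S_1 = 8·9 = 72 ≡ 6 = α_err ✓ (single-error assumption holds).
Step 4: error magnitude e = S_0/v_1 = S_0·∏_{j≠1}(α_1 − α_j) = 10·8 = 80 ≡ 3 (mod 11).
Step 5: correct position 1: c_1 = r_1 − e = 8 − 3 ≡ 5 (mod 11). Hence c = [5, 8, 4, 9, 6].
  Check: interpolating c through the α_i gives m(x) = 1 + 8·x (degree < 2) with m(α_i) = c_i for every i, so c is indeed a codeword.


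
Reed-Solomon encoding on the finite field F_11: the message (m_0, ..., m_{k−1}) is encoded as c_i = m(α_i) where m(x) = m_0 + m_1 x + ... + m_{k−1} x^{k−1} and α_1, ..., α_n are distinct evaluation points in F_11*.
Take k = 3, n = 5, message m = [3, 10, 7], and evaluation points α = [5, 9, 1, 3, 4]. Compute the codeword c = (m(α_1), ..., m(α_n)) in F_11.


c = [8, 0, 9, 8, 1]

Message polynomial: m(x) = 3 + 10·x + 7·x^2 (mod 11).
For each evaluation point α_i, compute m(α_i) mod 11:
  α_1 = 5: Horner steps 7 → 1 → 8, so m(5) = 8.
  α_2 = 9: Horner steps 7 → 7 → 0, so m(9) = 0.
  α_3 = 1: Horner steps 7 → 6 → 9, so m(1) = 9.
  α_4 = 3: Horner steps 7 → 9 → 8, so m(3) = 8.
  α_5 = 4: Horner steps 7 → 5 → 1, so m(4) = 1.
Codeword c = [8, 0, 9, 8, 1] ∈ F_11^5.


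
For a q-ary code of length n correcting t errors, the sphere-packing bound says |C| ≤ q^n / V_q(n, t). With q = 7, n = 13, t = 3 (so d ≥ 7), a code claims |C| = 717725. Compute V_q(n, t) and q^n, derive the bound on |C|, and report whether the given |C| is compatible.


V_q(n, t) = 64663, q^n = 96889010407, Hamming bound = 1498368, |C| = 717725 ≤ bound (satisfied).

Step 1: Compute V_q(n, t) = Σ_{j=0}^3 C(n, j) (q−1)^j.
  j = 0: C(13,0)·(6)^0 = 1·1 = 1.
  j = 1: C(13,1)·(6)^1 = 13·6 = 78.
  j = 2: C(13,2)·(6)^2 = 78·36 = 2808.
  j = 3: C(13,3)·(6)^3 = 286·216 = 61776.
  V_q(n, t) = 1 + 78 + 2808 + 61776 = 64663.
Step 2: q^n = 7^13 = 96889010407.
Step 3: Hamming bound ⌊q^n / V_q(n,t)⌋ = ⌊96889010407/64663⌋ = 1498368.
Step 4: Compare |C| = 717725 to 1498368: satisfied.
The claimed |C| lies below the Hamming bound.


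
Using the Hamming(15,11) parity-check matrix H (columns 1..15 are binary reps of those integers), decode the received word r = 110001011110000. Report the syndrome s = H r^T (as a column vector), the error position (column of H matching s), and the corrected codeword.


s = (0, 1, 0, 1)^T, error position = 5, corrected codeword c = 110011011110000

Compute s = H r^T mod 2 one row at a time:
  s_1 = 1 + 1 + 1 + 1 + 0 + 0 + 0 + 0 = 4 ≡ 0 (mod 2).
  s_2 = 0 + 0 + 1 + 0 + 0 + 0 + 0 + 0 = 1 ≡ 1 (mod 2).
  s_3 = 1 + 0 + 1 + 0 + 1 + 1 + 0 + 0 = 4 ≡ 0 (mod 2).
  s_4 = 1 + 0 + 0 + 0 + 1 + 1 + 0 + 0 = 3 ≡ 1 (mod 2).
s = (0, 1, 0, 1)^T — this equals column 5 of H (binary 0101), so error is at position 5.
Correct: flip bit 5 of r = 110001011110000 to get c = 110011011110000.


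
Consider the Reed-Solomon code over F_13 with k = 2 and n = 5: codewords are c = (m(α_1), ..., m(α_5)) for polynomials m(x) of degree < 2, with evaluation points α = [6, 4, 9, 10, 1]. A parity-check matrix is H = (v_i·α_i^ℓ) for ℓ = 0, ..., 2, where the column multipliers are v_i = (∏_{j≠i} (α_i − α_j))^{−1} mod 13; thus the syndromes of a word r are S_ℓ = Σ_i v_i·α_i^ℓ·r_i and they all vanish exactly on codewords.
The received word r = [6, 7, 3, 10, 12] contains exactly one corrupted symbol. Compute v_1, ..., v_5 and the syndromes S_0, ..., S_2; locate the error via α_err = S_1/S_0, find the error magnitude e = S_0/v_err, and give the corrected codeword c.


S = (8, 9, 2), error at position 1, error magnitude e = 11, c = [8, 7, 3, 10, 12].

Step 1: column multipliers v_i = (∏_{j≠i}(α_i − α_j))^{−1} mod 13.
  i = 1 (α = 6): (6−4)(6−9)(6−10)(6−1) = 2·(−3)·(−4)·5 = 120 ≡ 3, so v_1 = 3^{−1} = 9 (mod 13).
  i = 2 (α = 4): (4−6)(4−9)(4−10)(4−1) = (−2)·(−5)·(−6)·3 = −180 ≡ 2, so v_2 = 2^{−1} = 7 (mod 13).
  i = 3 (α = 9): (9−6)(9−4)(9−10)(9−1) = 3·5·(−1)·8 = −120 ≡ 10, so v_3 = 10^{−1} = 4 (mod 13).
  i = 4 (α = 10): (10−6)(10−4)(10−9)(10−1) = 4·6·1·9 = 216 ≡ 8, so v_4 = 8^{−1} = 5 (mod 13).
  i = 5 (α = 1): (1−6)(1−4)(1−9)(1−10) = (−5)·(−3)·(−8)·(−9) = 1080 ≡ 1, so v_5 = 1^{−1} = 1 (mod 13).
  v = [9, 7, 4, 5, 1].
Step 2: syndromes of r = [6, 7, 3, 10, 12] (all sums mod 13).
  S_0 = Σ v_i r_i = 9·6 + 7·7 + 4·3 + 5·10 + 1·12 = 177 ≡ 8.
  S_1 = Σ v_i α_i r_i = 9·6·6 + 7·4·7 + 4·9·3 + 5·10·10 + 1·1·12 = 1140 ≡ 9.
  α_i^2 mod 13 = [10, 3, 3, 9, 1].
  S_2 = Σ v_i α_i^2 r_i = 9·10·6 + 7·3·7 + 4·3·3 + 5·9·10 + 1·1·12 = 1185 ≡ 2.
  S = (8, 9, 2) ≠ 0, so r is not a codeword (an error is present).
Step 3: locate the error. For a single error e at position i, S_ℓ = v_i·e·α_i^ℓ, so α_err = S_1/S_0.
  S_0^{−1} = 8^{−1} = 5 (mod 13), so α_err = 9·5 = 45 ≡ 6 = α_1. Error position i = 1.
  Consistency check: S_2/S_1 = 2·3 = 6 ≡ 6 = α_err ✓ (single-error assumption holds).
Step 4: error magnitude e = S_0/v_1 = S_0·∏_{j≠1}(α_1 − α_j) = 8·3 = 24 ≡ 11 (mod 13).
Step 5: correct position 1: c_1 = r_1 − e = 6 − 11 ≡ 8 (mod 13). Hence c = [8, 7, 3, 10, 12].
  Check: interpolating c through the α_i gives m(x) = 5 + 7·x (degree < 2) with m(α_i) = c_i for every i, so c is indeed a codeword.


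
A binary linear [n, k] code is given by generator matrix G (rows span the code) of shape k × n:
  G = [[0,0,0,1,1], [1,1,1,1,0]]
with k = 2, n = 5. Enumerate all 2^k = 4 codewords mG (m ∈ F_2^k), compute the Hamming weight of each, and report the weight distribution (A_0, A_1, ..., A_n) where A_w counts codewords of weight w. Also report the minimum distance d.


Weight distribution: A_0 = 1, A_2 = 1, A_4 = 2. Minimum distance d = 2.

Enumerate all 2^2 = 4 messages m ∈ F_2^2.
For each, compute codeword c = mG in F_2^5, then tally its weight.
  m = 00 → c = 00000, weight = 0.
  m = 10 → c = 00011, weight = 2.
  m = 01 → c = 11110, weight = 4.
  m = 11 → c = 11101, weight = 4.
Tally weights:
  weight 0: 1 codewords.
  weight 2: 1 codewords.
  weight 4: 2 codewords.
Minimum distance d = smallest w > 0 with A_w > 0 = 2.
Sanity: Σ A_w = 4 = 2^2 = 4 ✓.


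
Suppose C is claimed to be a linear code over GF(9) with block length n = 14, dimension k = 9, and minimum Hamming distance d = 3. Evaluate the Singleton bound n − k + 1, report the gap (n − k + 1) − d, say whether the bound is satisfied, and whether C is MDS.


Singleton RHS = n − k + 1 = 6, slack = 3, bound satisfied, not MDS.

Singleton bound: d ≤ n − k + 1.
Here n = 14, k = 9, so n − k + 1 = 6.
Given d = 3, check d ≤ 6: YES.
Slack = (n − k + 1) − d = 3.
The code is NOT MDS (slack = 3 > 0).
Description: the claimed parameters are [14, 9, 3]_9; such a code would be non-MDS.


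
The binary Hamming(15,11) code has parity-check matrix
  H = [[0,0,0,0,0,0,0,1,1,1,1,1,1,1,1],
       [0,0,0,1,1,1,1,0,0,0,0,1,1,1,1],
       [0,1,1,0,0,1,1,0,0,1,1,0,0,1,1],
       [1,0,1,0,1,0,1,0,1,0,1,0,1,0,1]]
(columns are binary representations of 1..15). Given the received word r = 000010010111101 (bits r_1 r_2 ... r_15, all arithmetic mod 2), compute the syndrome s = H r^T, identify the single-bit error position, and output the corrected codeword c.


s = (0, 0, 1, 0)^T, error position = 2, corrected codeword c = 010010010111101

Compute s = H r^T mod 2 one row at a time:
  s_1 = 1 + 0 + 1 + 1 + 1 + 1 + 0 + 1 = 6 ≡ 0 (mod 2).
  s_2 = 0 + 1 + 0 + 0 + 1 + 1 + 0 + 1 = 4 ≡ 0 (mod 2).
  s_3 = 0 + 0 + 0 + 0 + 1 + 1 + 0 + 1 = 3 ≡ 1 (mod 2).
  s_4 = 0 + 0 + 1 + 0 + 0 + 1 + 1 + 1 = 4 ≡ 0 (mod 2).
s = (0, 0, 1, 0)^T — this equals column 2 of H (binary 0010), so error is at position 2.
Correct: flip bit 2 of r = 000010010111101 to get c = 010010010111101.


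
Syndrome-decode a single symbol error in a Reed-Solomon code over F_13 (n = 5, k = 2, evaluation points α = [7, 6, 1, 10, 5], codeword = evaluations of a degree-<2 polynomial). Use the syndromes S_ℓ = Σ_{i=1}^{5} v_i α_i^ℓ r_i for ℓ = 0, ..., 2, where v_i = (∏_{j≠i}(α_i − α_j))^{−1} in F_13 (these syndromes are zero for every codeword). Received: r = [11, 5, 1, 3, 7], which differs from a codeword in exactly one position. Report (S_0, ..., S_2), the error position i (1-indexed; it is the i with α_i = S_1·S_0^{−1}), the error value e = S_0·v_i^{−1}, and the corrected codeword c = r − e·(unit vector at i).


S = (5, 12, 8), error at position 5, error magnitude e = 8, c = [11, 5, 1, 3, 12].

Step 1: column multipliers v_i = (∏_{j≠i}(α_i − α_j))^{−1} mod 13.
  i = 1 (α = 7): (7−6)(7−1)(7−10)(7−5) = 1·6·(−3)·2 = −36 ≡ 3, so v_1 = 3^{−1} = 9 (mod 13).
  i = 2 (α = 6): (6−7)(6−1)(6−10)(6−5) = (−1)·5·(−4)·1 = 20 ≡ 7, so v_2 = 7^{−1} = 2 (mod 13).
  i = 3 (α = 1): (1−7)(1−6)(1−10)(1−5) = (−6)·(−5)·(−9)·(−4) = 1080 ≡ 1, so v_3 = 1^{−1} = 1 (mod 13).
  i = 4 (α = 10): (10−7)(10−6)(10−1)(10−5) = 3·4·9·5 = 540 ≡ 7, so v_4 = 7^{−1} = 2 (mod 13).
  i = 5 (α = 5): (5−7)(5−6)(5−1)(5−10) = (−2)·(−1)·4·(−5) = −40 ≡ 12, so v_5 = 12^{−1} = 12 (mod 13).
  v = [9, 2, 1, 2, 12].
Step 2: syndromes of r = [11, 5, 1, 3, 7] (all sums mod 13).
  S_0 = Σ v_i r_i = 9·11 + 2·5 + 1·1 + 2·3 + 12·7 = 200 ≡ 5.
  S_1 = Σ v_i α_i r_i = 9·7·11 + 2·6·5 + 1·1·1 + 2·10·3 + 12·5·7 = 1234 ≡ 12.
  α_i^2 mod 13 = [10, 10, 1, 9, 12].
  S_2 = Σ v_i α_i^2 r_i = 9·10·11 + 2·10·5 + 1·1·1 + 2·9·3 + 12·12·7 = 2153 ≡ 8.
  S = (5, 12, 8) ≠ 0, so r is not a codeword (an error is present).
Step 3: locate the error. For a single error e at position i, S_ℓ = v_i·e·α_i^ℓ, so α_err = S_1/S_0.
  S_0^{−1} = 5^{−1} = 8 (mod 13), so α_err = 12·8 = 96 ≡ 5 = α_5. Error position i = 5.
  Consistency check: S_2/S_1 = 8·12 = 96 ≡ 5 = α_err ✓ (single-error assumption holds).
Step 4: error magnitude e = S_0/v_5 = S_0·∏_{j≠5}(α_5 − α_j) = 5·12 = 60 ≡ 8 (mod 13).
Step 5: correct position 5: c_5 = r_5 − e = 7 − 8 ≡ 12 (mod 13). Hence c = [11, 5, 1, 3, 12].
  Check: interpolating c through the α_i gives m(x) = 8 + 6·x (degree < 2) with m(α_i) = c_i for every i, so c is indeed a codeword.


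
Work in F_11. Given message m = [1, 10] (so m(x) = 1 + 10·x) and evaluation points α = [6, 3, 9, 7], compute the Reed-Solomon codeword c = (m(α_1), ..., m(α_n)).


c = [6, 9, 3, 5]

Message polynomial: m(x) = 1 + 10·x (mod 11).
For each evaluation point α_i, compute m(α_i) mod 11:
  α_1 = 6: Horner steps 10 → 6, so m(6) = 6.
  α_2 = 3: Horner steps 10 → 9, so m(3) = 9.
  α_3 = 9: Horner steps 10 → 3, so m(9) = 3.
  α_4 = 7: Horner steps 10 → 5, so m(7) = 5.
Codeword c = [6, 9, 3, 5] ∈ F_11^4.


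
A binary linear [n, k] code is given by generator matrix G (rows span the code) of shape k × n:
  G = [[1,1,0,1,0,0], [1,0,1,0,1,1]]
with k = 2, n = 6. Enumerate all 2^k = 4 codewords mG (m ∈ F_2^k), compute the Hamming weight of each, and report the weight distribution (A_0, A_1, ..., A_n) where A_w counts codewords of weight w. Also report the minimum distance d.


Weight distribution: A_0 = 1, A_3 = 1, A_4 = 1, A_5 = 1. Minimum distance d = 3.

Enumerate all 2^2 = 4 messages m ∈ F_2^2.
For each, compute codeword c = mG in F_2^6, then tally its weight.
  m = 00 → c = 000000, weight = 0.
  m = 10 → c = 110100, weight = 3.
  m = 01 → c = 101011, weight = 4.
  m = 11 → c = 011111, weight = 5.
Tally weights:
  weight 0: 1 codewords.
  weight 3: 1 codewords.
  weight 4: 1 codewords.
  weight 5: 1 codewords.
Minimum distance d = smallest w > 0 with A_w > 0 = 3.
Sanity: Σ A_w = 4 = 2^2 = 4 ✓.


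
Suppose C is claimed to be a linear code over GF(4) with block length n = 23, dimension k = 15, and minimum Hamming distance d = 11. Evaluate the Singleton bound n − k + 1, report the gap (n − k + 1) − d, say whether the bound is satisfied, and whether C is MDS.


Singleton RHS = n − k + 1 = 9, slack = -2, bound violated (no such code; not MDS).

Singleton bound: d ≤ n − k + 1.
Here n = 23, k = 15, so n − k + 1 = 9.
Given d = 11, check d ≤ 9: NO.
Slack = (n − k + 1) − d = -2.
The slack is negative: d = 11 exceeds n − k + 1 = 9 by 2, so the Singleton bound is violated and no linear [23, 15, 11]_4 code can exist. In particular it is not MDS (MDS requires d = n − k + 1 exactly).
Description: the claimed parameters are [23, 15, 11]_4; such a code would be impossible (violates the Singleton bound).


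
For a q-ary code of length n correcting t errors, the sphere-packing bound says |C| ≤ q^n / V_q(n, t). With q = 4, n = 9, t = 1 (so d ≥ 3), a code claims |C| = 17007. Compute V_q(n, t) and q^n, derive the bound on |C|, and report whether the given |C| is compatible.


V_q(n, t) = 28, q^n = 262144, Hamming bound = 9362, |C| = 17007 > bound (violated).

Step 1: Compute V_q(n, t) = Σ_{j=0}^1 C(n, j) (q−1)^j.
  j = 0: C(9,0)·(3)^0 = 1·1 = 1.
  j = 1: C(9,1)·(3)^1 = 9·3 = 27.
  V_q(n, t) = 1 + 27 = 28.
Step 2: q^n = 4^9 = 262144.
Step 3: Hamming bound ⌊q^n / V_q(n,t)⌋ = ⌊262144/28⌋ = 9362.
Step 4: Compare |C| = 17007 to 9362: violated.
The claimed |C| lies above the Hamming bound, so no 4-ary code of length 9 with d ≥ 3 can have 17007 codewords.


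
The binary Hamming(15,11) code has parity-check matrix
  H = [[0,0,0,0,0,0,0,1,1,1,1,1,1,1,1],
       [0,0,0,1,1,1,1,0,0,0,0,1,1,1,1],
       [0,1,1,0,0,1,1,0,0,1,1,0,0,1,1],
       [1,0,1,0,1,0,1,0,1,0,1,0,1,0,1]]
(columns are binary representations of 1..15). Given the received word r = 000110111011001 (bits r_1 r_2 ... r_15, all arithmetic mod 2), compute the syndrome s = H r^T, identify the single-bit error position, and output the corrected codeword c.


s = (1, 1, 1, 1)^T, error position = 15, corrected codeword c = 000110111011000

Compute s = H r^T mod 2 one row at a time:
  s_1 = 1 + 1 + 0 + 1 + 1 + 0 + 0 + 1 = 5 ≡ 1 (mod 2).
  s_2 = 1 + 1 + 0 + 1 + 1 + 0 + 0 + 1 = 5 ≡ 1 (mod 2).
  s_3 = 0 + 0 + 0 + 1 + 0 + 1 + 0 + 1 = 3 ≡ 1 (mod 2).
  s_4 = 0 + 0 + 1 + 1 + 1 + 1 + 0 + 1 = 5 ≡ 1 (mod 2).
s = (1, 1, 1, 1)^T — this equals column 15 of H (binary 1111), so error is at position 15.
Correct: flip bit 15 of r = 000110111011001 to get c = 000110111011000.


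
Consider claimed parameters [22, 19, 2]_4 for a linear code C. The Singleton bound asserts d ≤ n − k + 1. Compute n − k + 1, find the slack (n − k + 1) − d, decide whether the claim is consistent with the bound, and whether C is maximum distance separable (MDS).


Singleton RHS = n − k + 1 = 4, slack = 2, bound satisfied, not MDS.

Singleton bound: d ≤ n − k + 1.
Here n = 22, k = 19, so n − k + 1 = 4.
Given d = 2, check d ≤ 4: YES.
Slack = (n − k + 1) − d = 2.
The code is NOT MDS (slack = 2 > 0).
Description: the claimed parameters are [22, 19, 2]_4; such a code would be non-MDS.


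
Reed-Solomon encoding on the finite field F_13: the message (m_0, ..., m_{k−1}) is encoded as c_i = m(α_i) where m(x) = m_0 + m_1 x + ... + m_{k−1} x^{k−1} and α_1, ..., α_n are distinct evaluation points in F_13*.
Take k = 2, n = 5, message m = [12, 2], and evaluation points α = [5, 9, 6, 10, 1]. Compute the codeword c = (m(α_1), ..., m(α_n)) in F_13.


c = [9, 4, 11, 6, 1]

Message polynomial: m(x) = 12 + 2·x (mod 13).
For each evaluation point α_i, compute m(α_i) mod 13:
  α_1 = 5: Horner steps 2 → 9, so m(5) = 9.
  α_2 = 9: Horner steps 2 → 4, so m(9) = 4.
  α_3 = 6: Horner steps 2 → 11, so m(6) = 11.
  α_4 = 10: Horner steps 2 → 6, so m(10) = 6.
  α_5 = 1: Horner steps 2 → 1, so m(1) = 1.
Codeword c = [9, 4, 11, 6, 1] ∈ F_13^5.


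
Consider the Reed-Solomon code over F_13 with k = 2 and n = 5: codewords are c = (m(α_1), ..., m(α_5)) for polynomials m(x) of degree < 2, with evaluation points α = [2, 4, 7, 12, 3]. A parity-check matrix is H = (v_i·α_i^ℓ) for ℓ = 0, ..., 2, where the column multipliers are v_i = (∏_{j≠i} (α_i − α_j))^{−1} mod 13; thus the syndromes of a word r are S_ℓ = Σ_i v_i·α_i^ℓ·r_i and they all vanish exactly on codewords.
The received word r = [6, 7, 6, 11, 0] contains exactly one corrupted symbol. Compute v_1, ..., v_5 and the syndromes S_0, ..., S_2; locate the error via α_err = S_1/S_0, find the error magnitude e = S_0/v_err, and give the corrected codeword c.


S = (9, 11, 12), error at position 3, error magnitude e = 4, c = [6, 7, 2, 11, 0].

Step 1: column multipliers v_i = (∏_{j≠i}(α_i − α_j))^{−1} mod 13.
  i = 1 (α = 2): (2−4)(2−7)(2−12)(2−3) = (−2)·(−5)·(−10)·(−1) = 100 ≡ 9, so v_1 = 9^{−1} = 3 (mod 13).
  i = 2 (α = 4): (4−2)(4−7)(4−12)(4−3) = 2·(−3)·(−8)·1 = 48 ≡ 9, so v_2 = 9^{−1} = 3 (mod 13).
  i = 3 (α = 7): (7−2)(7−4)(7−12)(7−3) = 5·3·(−5)·4 = −300 ≡ 12, so v_3 = 12^{−1} = 12 (mod 13).
  i = 4 (α = 12): (12−2)(12−4)(12−7)(12−3) = 10·8·5·9 = 3600 ≡ 12, so v_4 = 12^{−1} = 12 (mod 13).
  i = 5 (α = 3): (3−2)(3−4)(3−7)(3−12) = 1·(−1)·(−4)·(−9) = −36 ≡ 3, so v_5 = 3^{−1} = 9 (mod 13).
  v = [3, 3, 12, 12, 9].
Step 2: syndromes of r = [6, 7, 6, 11, 0] (all sums mod 13).
  S_0 = Σ v_i r_i = 3·6 + 3·7 + 12·6 + 12·11 + 9·0 = 243 ≡ 9.
  S_1 = Σ v_i α_i r_i = 3·2·6 + 3·4·7 + 12·7·6 + 12·12·11 + 9·3·0 = 2208 ≡ 11.
  α_i^2 mod 13 = [4, 3, 10, 1, 9].
  S_2 = Σ v_i α_i^2 r_i = 3·4·6 + 3·3·7 + 12·10·6 + 12·1·11 + 9·9·0 = 987 ≡ 12.
  S = (9, 11, 12) ≠ 0, so r is not a codeword (an error is present).
Step 3: locate the error. For a single error e at position i, S_ℓ = v_i·e·α_i^ℓ, so α_err = S_1/S_0.
  S_0^{−1} = 9^{−1} = 3 (mod 13), so α_err = 11·3 = 33 ≡ 7 = α_3. Error position i = 3.
  Consistency check: S_2/S_1 = 12·6 = 72 ≡ 7 = α_err ✓ (single-error assumption holds).
Step 4: error magnitude e = S_0/v_3 = S_0·∏_{j≠3}(α_3 − α_j) = 9·12 = 108 ≡ 4 (mod 13).
Step 5: correct position 3: c_3 = r_3 − e = 6 − 4 ≡ 2 (mod 13). Hence c = [6, 7, 2, 11, 0].
  Check: interpolating c through the α_i gives m(x) = 5 + 7·x (degree < 2) with m(α_i) = c_i for every i, so c is indeed a codeword.


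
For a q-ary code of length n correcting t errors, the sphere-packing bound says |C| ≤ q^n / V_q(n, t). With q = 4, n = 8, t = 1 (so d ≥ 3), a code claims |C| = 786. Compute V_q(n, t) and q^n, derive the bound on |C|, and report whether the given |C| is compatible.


V_q(n, t) = 25, q^n = 65536, Hamming bound = 2621, |C| = 786 ≤ bound (satisfied).

Step 1: Compute V_q(n, t) = Σ_{j=0}^1 C(n, j) (q−1)^j.
  j = 0: C(8,0)·(3)^0 = 1·1 = 1.
  j = 1: C(8,1)·(3)^1 = 8·3 = 24.
  V_q(n, t) = 1 + 24 = 25.
Step 2: q^n = 4^8 = 65536.
Step 3: Hamming bound ⌊q^n / V_q(n,t)⌋ = ⌊65536/25⌋ = 2621.
Step 4: Compare |C| = 786 to 2621: satisfied.
The claimed |C| lies below the Hamming bound.


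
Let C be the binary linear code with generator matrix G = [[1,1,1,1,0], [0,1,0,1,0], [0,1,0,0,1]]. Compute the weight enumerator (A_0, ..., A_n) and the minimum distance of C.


Weight distribution: A_0 = 1, A_2 = 4, A_4 = 3. Minimum distance d = 2.

Enumerate all 2^3 = 8 messages m ∈ F_2^3.
For each, compute codeword c = mG in F_2^5, then tally its weight.
  m = 000 → c = 00000, weight = 0.
  m = 100 → c = 11110, weight = 4.
  m = 010 → c = 01010, weight = 2.
  m = 110 → c = 10100, weight = 2.
  m = 001 → c = 01001, weight = 2.
  m = 101 → c = 10111, weight = 4.
  m = 011 → c = 00011, weight = 2.
  m = 111 → c = 11101, weight = 4.
Tally weights:
  weight 0: 1 codewords.
  weight 2: 4 codewords.
  weight 4: 3 codewords.
Minimum distance d = smallest w > 0 with A_w > 0 = 2.
Sanity: Σ A_w = 8 = 2^3 = 8 ✓.


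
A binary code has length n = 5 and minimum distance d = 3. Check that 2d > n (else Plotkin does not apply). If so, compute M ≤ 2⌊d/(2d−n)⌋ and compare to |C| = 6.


Plotkin bound M ≤ 6; given |C| = 6 ≤ bound (satisfied).

Check applicability: 2d = 6, n = 5.
2d − n = 1 > 0, so Plotkin applies.
Compute d/(2d−n) = 3/1 ≈ 3.0000.
⌊d/(2d−n)⌋ = 3.
Plotkin bound: M ≤ 2·3 = 6.
Given |C| = 6, check: satisfied.
This |C| is at the Plotkin bound.


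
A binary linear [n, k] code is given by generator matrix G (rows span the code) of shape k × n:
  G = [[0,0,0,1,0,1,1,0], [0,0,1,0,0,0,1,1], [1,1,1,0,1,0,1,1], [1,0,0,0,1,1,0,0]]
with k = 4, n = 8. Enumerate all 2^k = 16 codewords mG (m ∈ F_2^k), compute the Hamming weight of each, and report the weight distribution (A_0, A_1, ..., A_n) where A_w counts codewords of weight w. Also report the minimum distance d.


Weight distribution: A_0 = 1, A_2 = 1, A_3 = 5, A_4 = 3, A_5 = 2, A_6 = 3, A_7 = 1. Minimum distance d = 2.

Enumerate all 2^4 = 16 messages m ∈ F_2^4.
For each, compute codeword c = mG in F_2^8, then tally its weight.
  m = 0000 → c = 00000000, weight = 0.
  m = 1000 → c = 00010110, weight = 3.
  m = 0100 → c = 00100011, weight = 3.
  m = 1100 → c = 00110101, weight = 4.
  m = 0010 → c = 11101011, weight = 6.
  m = 1010 → c = 11111101, weight = 7.
  m = 0110 → c = 11001000, weight = 3.
  m = 1110 → c = 11011110, weight = 6.
  m = 0001 → c = 10001100, weight = 3.
  m = 1001 → c = 10011010, weight = 4.
  m = 0101 → c = 10101111, weight = 6.
  m = 1101 → c = 10111001, weight = 5.
  m = 0011 → c = 01100111, weight = 5.
  m = 1011 → c = 01110001, weight = 4.
  m = 0111 → c = 01000100, weight = 2.
  m = 1111 → c = 01010010, weight = 3.
Tally weights:
  weight 0: 1 codewords.
  weight 2: 1 codewords.
  weight 3: 5 codewords.
  weight 4: 3 codewords.
  weight 5: 2 codewords.
  weight 6: 3 codewords.
  weight 7: 1 codewords.
Minimum distance d = smallest w > 0 with A_w > 0 = 2.
Sanity: Σ A_w = 16 = 2^4 = 16 ✓.


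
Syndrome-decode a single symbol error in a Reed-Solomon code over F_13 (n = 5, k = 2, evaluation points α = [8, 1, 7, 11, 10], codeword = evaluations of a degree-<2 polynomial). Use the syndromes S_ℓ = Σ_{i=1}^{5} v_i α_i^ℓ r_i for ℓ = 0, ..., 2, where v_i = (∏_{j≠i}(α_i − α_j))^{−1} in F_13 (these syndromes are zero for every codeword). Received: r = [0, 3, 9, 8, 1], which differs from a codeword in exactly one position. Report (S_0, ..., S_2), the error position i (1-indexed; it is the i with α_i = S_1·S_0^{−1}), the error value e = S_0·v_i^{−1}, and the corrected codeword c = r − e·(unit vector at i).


S = (7, 10, 5), error at position 3, error magnitude e = 3, c = [0, 3, 6, 8, 1].

Step 1: column multipliers v_i = (∏_{j≠i}(α_i − α_j))^{−1} mod 13.
  i = 1 (α = 8): (8−1)(8−7)(8−11)(8−10) = 7·1·(−3)·(−2) = 42 ≡ 3, so v_1 = 3^{−1} = 9 (mod 13).
  i = 2 (α = 1): (1−8)(1−7)(1−11)(1−10) = (−7)·(−6)·(−10)·(−9) = 3780 ≡ 10, so v_2 = 10^{−1} = 4 (mod 13).
  i = 3 (α = 7): (7−8)(7−1)(7−11)(7−10) = (−1)·6·(−4)·(−3) = −72 ≡ 6, so v_3 = 6^{−1} = 11 (mod 13).
  i = 4 (α = 11): (11−8)(11−1)(11−7)(11−10) = 3·10·4·1 = 120 ≡ 3, so v_4 = 3^{−1} = 9 (mod 13).
  i = 5 (α = 10): (10−8)(10−1)(10−7)(10−11) = 2·9·3·(−1) = −54 ≡ 11, so v_5 = 11^{−1} = 6 (mod 13).
  v = [9, 4, 11, 9, 6].
Step 2: syndromes of r = [0, 3, 9, 8, 1] (all sums mod 13).
  S_0 = Σ v_i r_i = 9·0 + 4·3 + 11·9 + 9·8 + 6·1 = 189 ≡ 7.
  S_1 = Σ v_i α_i r_i = 9·8·0 + 4·1·3 + 11·7·9 + 9·11·8 + 6·10·1 = 1557 ≡ 10.
  α_i^2 mod 13 = [12, 1, 10, 4, 9].
  S_2 = Σ v_i α_i^2 r_i = 9·12·0 + 4·1·3 + 11·10·9 + 9·4·8 + 6·9·1 = 1344 ≡ 5.
  S = (7, 10, 5) ≠ 0, so r is not a codeword (an error is present).
Step 3: locate the error. For a single error e at position i, S_ℓ = v_i·e·α_i^ℓ, so α_err = S_1/S_0.
  S_0^{−1} = 7^{−1} = 2 (mod 13), so α_err = 10·2 = 20 ≡ 7 = α_3. Error position i = 3.
  Consistency check: S_2/S_1 = 5·4 = 20 ≡ 7 = α_err ✓ (single-error assumption holds).
Step 4: error magnitude e = S_0/v_3 = S_0·∏_{j≠3}(α_3 − α_j) = 7·6 = 42 ≡ 3 (mod 13).
Step 5: correct position 3: c_3 = r_3 − e = 9 − 3 ≡ 6 (mod 13). Hence c = [0, 3, 6, 8, 1].
  Check: interpolating c through the α_i gives m(x) = 9 + 7·x (degree < 2) with m(α_i) = c_i for every i, so c is indeed a codeword.
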